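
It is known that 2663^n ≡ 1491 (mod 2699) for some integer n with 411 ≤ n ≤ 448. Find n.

446

Compute 2663^411 mod 2699 = 1857, then multiply by 2663 repeatedly:
  2663^411=1857  2663^412=623  2663^413=1863  2663^414=407  2663^415=1542
  2663^416=1167  2663^417=1172  2663^418=992  2663^419=2074  2663^420=908
  2663^421=2399  2663^422=4  2663^423=2555  2663^424=2485  2663^425=2306
  2663^426=653  2663^427=783  2663^428=1501  2663^429=2643  2663^430=2016
  2663^431=297  2663^432=104  2663^433=1654  2663^434=2533  2663^435=578
  2663^436=784  2663^437=1465  2663^438=1240  2663^439=1243  2663^440=1135
  2663^441=2324  2663^442=5  2663^443=2519  2663^444=1082  2663^445=1533
  2663^446=1491
Found 1491 at exponent 446.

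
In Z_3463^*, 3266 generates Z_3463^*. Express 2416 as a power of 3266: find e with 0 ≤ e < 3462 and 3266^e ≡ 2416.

2706

Baby-step giant-step with m = ceil(sqrt(3462)) = 59.
Baby table (3266^j mod 3463 for j=0..58):
  0:1  1:3266  2:716  3:931  4:132  5:1700  6:1011  7:1687
  8:109  9:2768  10:1858  11:1052  12:536  13:1761  14:2846  15:344
  16:1492  17:431  18:1668  19:389  20:3016  21:1484  22:2007  23:2866
  24:3330  25:1960  26:1736  27:845  28:3222  29:2458  30:594  31:724
  32:2818  33:2397  34:2222  35:2067  36:1435  37:1271  38:2412  39:2730
  40:2418  41:1548  42:3251  43:208  44:580  45:19  46:3183  47:3215
  48:374  49:2508  50:1133  51:1894  52:886  53:2071  54:647  55:672
  56:2673  57:3258  58:2292
Giant step factor: 3266^(-59) ≡ 3206 (mod 3463).
Scan 2416·3206^i mod 3463 for i = 0, 1, …:
  i=0: 2416   i=1: 2428   i=2: 2807   i=3: 2368
  i=4: 912   i=5: 1100   i=6: 1266   i=7: 160
  i=8: 436   i=9: 2227     …   i=44: 1394
  i=45: 1894
Match at i=45, j=51: e = 45·59 + 51 = 2706.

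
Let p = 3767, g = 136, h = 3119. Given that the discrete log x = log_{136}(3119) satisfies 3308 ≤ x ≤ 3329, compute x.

3325

Compute 136^3308 mod 3767 = 523, then multiply by 136 repeatedly:
  136^3308=523  136^3309=3322  136^3310=3519  136^3311=175  136^3312=1198
  136^3313=947  136^3314=714  136^3315=2929  136^3316=2809  136^3317=1557
  136^3318=800  136^3319=3324  136^3320=24  136^3321=3264  136^3322=3165
  136^3323=1002  136^3324=660  136^3325=3119
Found 3119 at exponent 3325.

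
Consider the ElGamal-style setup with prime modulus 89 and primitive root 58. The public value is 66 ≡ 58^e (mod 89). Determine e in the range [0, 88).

87

Baby-step giant-step with m = ceil(sqrt(88)) = 10.
Baby table (58^j mod 89 for j=0..9):
  0:1  1:58  2:71  3:24  4:57  5:13  6:42  7:33
  8:45  9:29
Giant step factor: 58^(-10) ≡ 79 (mod 89).
Scan 66·79^i mod 89 for i = 0, 1, …:
  i=0: 66   i=1: 52   i=2: 14   i=3: 38
  i=4: 65   i=5: 62   i=6: 3   i=7: 59
  i=8: 33
Match at i=8, j=7: e = 8·10 + 7 = 87.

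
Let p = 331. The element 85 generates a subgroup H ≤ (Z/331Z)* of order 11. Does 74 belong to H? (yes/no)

yes

74 ∈ ⟨85⟩ iff 74^11 ≡ 1 (mod 331), since |⟨85⟩| = 11.
74^11 mod 331 = 1.
Since 1 = 1, 74 lies in the subgroup.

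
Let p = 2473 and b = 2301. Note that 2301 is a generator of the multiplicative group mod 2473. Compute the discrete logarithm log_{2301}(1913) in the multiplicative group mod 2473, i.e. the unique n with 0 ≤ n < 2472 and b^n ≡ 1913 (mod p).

75

Baby-step giant-step with m = ceil(sqrt(2472)) = 50.
Baby table (2301^j mod 2473 for j=0..49):
  0:1  1:2301  2:2381  3:986  4:1045  5:789  6:307  7:1602
  8:1432  9:996  10:1798  11:2342  12:275  13:2160  14:1903  15:1593
  16:507  17:1824  18:343  19:356  20:593  21:1870  22:2323  23:1070
  24:1435  25:480  26:1522  27:354  28:937  29:2054  30:351  31:1453
  32:2330  33:2339  34:791  35:2436  36:1418  37:931  38:613  39:903
  40:483  41:1006  42:78  43:1422  44:243  45:245  46:2374  47:2190
  48:1689  49:1306
Giant step factor: 2301^(-50) ≡ 1059 (mod 2473).
Scan 1913·1059^i mod 2473 for i = 0, 1, …:
  i=0: 1913   i=1: 480
Match at i=1, j=25: n = 1·50 + 25 = 75.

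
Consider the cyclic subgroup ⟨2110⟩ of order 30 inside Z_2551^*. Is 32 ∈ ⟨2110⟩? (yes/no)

32 ∈ ⟨2110⟩ iff 32^30 ≡ 1 (mod 2551), since |⟨2110⟩| = 30.
32^30 mod 2551 = 2089.
Since 2089 ≠ 1, 32 does not lie in the subgroup.

no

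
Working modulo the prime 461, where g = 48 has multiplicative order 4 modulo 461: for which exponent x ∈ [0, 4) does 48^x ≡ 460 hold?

2

Successive powers of 48 modulo 461:
  48^0=1  48^1=48  48^2=460
So 48^2 ≡ 460 (mod 461), giving x = 2.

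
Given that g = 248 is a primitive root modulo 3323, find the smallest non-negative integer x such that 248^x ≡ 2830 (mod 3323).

Baby-step giant-step with m = ceil(sqrt(3322)) = 58.
Baby table (248^j mod 3323 for j=0..57):
  0:1  1:248  2:1690  3:422  4:1643  5:2058  6:1965  7:2162
  8:1173  9:1803  10:1862  11:3202  12:3222  13:1536  14:2106  15:577
  16:207  17:1491  18:915  19:956  20:1155  21:662  22:1349  23:2252
  24:232  25:1045  26:3289  27:1537  28:2354  29:2267  30:629  31:3134
  32:2973  33:2921  34:3317  35:1835  36:3152  37:791  38:111  39:944
  40:1502  41:320  42:2931  43:2474  44:2120  45:726  46:606  47:753
  48:656  49:3184  50:2081  51:1023  52:1156  53:910  54:3039  55:2674
  56:1875  57:3103
Giant step factor: 248^(-58) ≡ 1344 (mod 3323).
Scan 2830·1344^i mod 3323 for i = 0, 1, …:
  i=0: 2830   i=1: 2008   i=2: 476   i=3: 1728
  i=4: 2978   i=5: 1540   i=6: 2854   i=7: 1034
  i=8: 682   i=9: 2783     …   i=43: 1931
  i=44: 1
Match at i=44, j=0: x = 44·58 + 0 = 2552.

2552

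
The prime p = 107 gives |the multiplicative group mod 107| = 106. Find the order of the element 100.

53

The order of 100 must divide p − 1 = 106 = 2 · 53.
Divisors: 1, 2, 53, 106.
Check each in increasing order: 100^1 ≡ 100;  100^2 ≡ 49;  100^53 ≡ 1.
Smallest exponent giving 1 is 53.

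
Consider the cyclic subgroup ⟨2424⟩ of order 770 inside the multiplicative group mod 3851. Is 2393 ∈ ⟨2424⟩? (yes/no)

2393 ∈ ⟨2424⟩ iff 2393^770 ≡ 1 (mod 3851), since |⟨2424⟩| = 770.
2393^770 mod 3851 = 2809.
Since 2809 ≠ 1, 2393 does not lie in the subgroup.

no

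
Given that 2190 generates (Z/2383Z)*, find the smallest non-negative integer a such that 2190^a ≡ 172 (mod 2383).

772

Baby-step giant-step with m = ceil(sqrt(2382)) = 49.
Baby table (2190^j mod 2383 for j=0..48):
  0:1  1:2190  2:1504  3:454  4:549  5:1278  6:1178  7:1414
  8:1143  9:1020  10:929  11:1811  12:778  13:2358  14:59  15:528
  16:565  17:573  18:1412  19:1529  20:395  21:21  22:713  23:605
  24:2  25:1997  26:625  27:908  28:1098  29:173  30:2356  31:445
  32:2286  33:2040  34:1858  35:1239  36:1556  37:2333  38:118  39:1056
  40:1130  41:1146  42:441  43:675  44:790  45:42  46:1426  47:1210
  48:4
Giant step factor: 2190^(-49) ≡ 1565 (mod 2383).
Scan 172·1565^i mod 2383 for i = 0, 1, …:
  i=0: 172   i=1: 2284   i=2: 2343   i=3: 1741
  i=4: 896   i=5: 1036   i=6: 900   i=7: 147
  i=8: 1287   i=9: 520     …   i=14: 472
  i=15: 2333
Match at i=15, j=37: a = 15·49 + 37 = 772.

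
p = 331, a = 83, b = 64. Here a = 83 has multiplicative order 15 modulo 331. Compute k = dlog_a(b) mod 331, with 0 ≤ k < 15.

12

Successive powers of 83 modulo 331:
  83^0=1  83^1=83  83^2=269  83^3=150  83^4=203  83^5=299
  83^6=323  83^7=329  83^8=165  83^9=124  83^10=31  83^11=256
  83^12=64
So 83^12 ≡ 64 (mod 331), giving k = 12.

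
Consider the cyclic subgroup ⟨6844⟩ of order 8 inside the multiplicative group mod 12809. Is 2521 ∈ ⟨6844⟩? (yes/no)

2521 ∈ ⟨6844⟩ iff 2521^8 ≡ 1 (mod 12809), since |⟨6844⟩| = 8.
2521^8 mod 12809 = 1.
Since 1 = 1, 2521 lies in the subgroup.

yes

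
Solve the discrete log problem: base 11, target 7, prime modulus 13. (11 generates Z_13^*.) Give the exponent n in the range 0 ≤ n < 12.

5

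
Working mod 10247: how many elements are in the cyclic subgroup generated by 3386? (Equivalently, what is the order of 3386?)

5123

The order of 3386 must divide p − 1 = 10246 = 2 · 47 · 109.
Divisors: 1, 2, 47, 94, 109, 218, 5123, 10246.
Check each in increasing order: 3386^1 ≡ 3386;  3386^2 ≡ 8850;  3386^47 ≡ 6217;  3386^94 ≡ 9652;  3386^109 ≡ 403;  3386^218 ≡ 8704;  3386^5123 ≡ 1.
Smallest exponent giving 1 is 5123.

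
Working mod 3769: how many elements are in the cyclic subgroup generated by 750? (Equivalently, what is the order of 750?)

The order of 750 must divide p − 1 = 3768 = 2^3 · 3 · 157.
Divisors: 1, 2, 3, 4, 6, 8, 12, 24, 157, 314, 471, 628, 942, 1256, 1884, 3768.
Check each in increasing order: 750^1 ≡ 750;  750^2 ≡ 919;  750^3 ≡ 3292;  750^4 ≡ 305;  750^6 ≡ 1389;  750^8 ≡ 2569;  750^12 ≡ 3362;  750^24 ≡ 3582;  750^157 ≡ 1847;  750^314 ≡ 464;  750^471 ≡ 1445;  750^628 ≡ 463;  750^942 ≡ 3768;  750^1256 ≡ 3305;  750^1884 ≡ 1.
Smallest exponent giving 1 is 1884.

1884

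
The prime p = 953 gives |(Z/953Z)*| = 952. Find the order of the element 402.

The order of 402 must divide p − 1 = 952 = 2^3 · 7 · 17.
Divisors: 1, 2, 4, 7, 8, 14, 17, 28, 34, 56, 68, 119, 136, 238, 476, 952.
Check each in increasing order: 402^1 ≡ 402;  402^2 ≡ 547;  402^4 ≡ 920;  402^7 ≡ 593;  402^8 ≡ 136;  402^14 ≡ 945;  402^17 ≡ 86;  402^28 ≡ 64;  402^34 ≡ 725;  402^56 ≡ 284;  402^68 ≡ 522;  402^119 ≡ 797;  402^136 ≡ 879;  402^238 ≡ 511;  402^476 ≡ 952;  402^952 ≡ 1.
Smallest exponent giving 1 is 952.

952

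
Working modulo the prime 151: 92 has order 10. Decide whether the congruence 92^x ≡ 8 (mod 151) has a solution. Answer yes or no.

⟨92⟩ has order 10; its elements mod 151 are {1, 8, 19, 59, 64, 87, 92, 132, 143, 150}.
8 is in this set.

yes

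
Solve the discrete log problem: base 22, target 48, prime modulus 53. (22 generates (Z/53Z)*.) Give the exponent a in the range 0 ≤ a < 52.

Baby-step giant-step with m = ceil(sqrt(52)) = 8.
Baby table (22^j mod 53 for j=0..7):
  0:1  1:22  2:7  3:48  4:49  5:18  6:25  7:20
Giant step factor: 22^(-8) ≡ 10 (mod 53).
Scan 48·10^i mod 53 for i = 0, 1, …:
  i=0: 48
Match at i=0, j=3: a = 0·8 + 3 = 3.

3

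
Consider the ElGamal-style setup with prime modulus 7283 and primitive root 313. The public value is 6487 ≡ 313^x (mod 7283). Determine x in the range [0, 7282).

29

Baby-step giant-step with m = ceil(sqrt(7282)) = 86.
Baby table (313^j mod 7283 for j=0..85):
  0:1  1:313  2:3290  3:2867  4:1562  5:945  6:4465  7:6492
  8:39  9:4924  10:4499  11:2568  12:2654  13:440  14:6626  15:5566
  16:1521  17:2678  18:669  19:5473  20:1544  21:2594  22:3509  23:5867
  24:1055  25:2480  26:4242  27:2240  28:1952  29:6487  30:5757  31:3040
  32:4730  33:2041  34:5212  35:7247  36:3298  37:5371  38:6033  39:2032
  40:2395  41:6769  42:6627  43:5879  44:4811  45:5545  46:2231  47:6418
  48:6009  49:1803  50:3548  51:3508  52:5554  53:5048  54:6896  55:2680
  56:1295  57:4770  58:7278  59:5718  60:5399  61:231  62:6756  63:2558
  64:6807  65:3955  66:7088  67:4512  68:6637  69:1726  70:1296  71:5083
  72:3285  73:1302  74:6961  75:1176  76:3938  77:1767  78:6846  79:1596
  80:4304  81:7080  82:2008  83:2166  84:639  85:3366
Giant step factor: 313^(-86) ≡ 6348 (mod 7283).
Scan 6487·6348^i mod 7283 for i = 0, 1, …:
  i=0: 6487
Match at i=0, j=29: x = 0·86 + 29 = 29.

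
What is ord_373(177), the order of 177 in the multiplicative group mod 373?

The order of 177 must divide p − 1 = 372 = 2^2 · 3 · 31.
Divisors: 1, 2, 3, 4, 6, 12, 31, 62, 93, 124, 186, 372.
Check each in increasing order: 177^1 ≡ 177;  177^2 ≡ 370;  177^3 ≡ 215;  177^4 ≡ 9;  177^6 ≡ 346;  177^12 ≡ 356;  177^31 ≡ 88;  177^62 ≡ 284;  177^93 ≡ 1.
Smallest exponent giving 1 is 93.

93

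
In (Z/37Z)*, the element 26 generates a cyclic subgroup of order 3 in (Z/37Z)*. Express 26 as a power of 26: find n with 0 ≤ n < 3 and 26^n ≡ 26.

Successive powers of 26 modulo 37:
  26^0=1  26^1=26
So 26^1 ≡ 26 (mod 37), giving n = 1.

1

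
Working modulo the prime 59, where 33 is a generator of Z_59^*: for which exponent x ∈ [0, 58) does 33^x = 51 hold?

36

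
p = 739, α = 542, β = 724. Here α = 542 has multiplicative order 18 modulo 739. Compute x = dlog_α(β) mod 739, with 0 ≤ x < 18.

8

Successive powers of 542 modulo 739:
  542^0=1  542^1=542  542^2=381  542^3=321  542^4=317  542^5=366
  542^6=320  542^7=514  542^8=724
So 542^8 ≡ 724 (mod 739), giving x = 8.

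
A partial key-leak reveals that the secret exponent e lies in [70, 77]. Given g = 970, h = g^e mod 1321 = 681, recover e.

72

Compute 970^70 mod 1321 = 150, then multiply by 970 repeatedly:
  970^70=150  970^71=190  970^72=681
Found 681 at exponent 72.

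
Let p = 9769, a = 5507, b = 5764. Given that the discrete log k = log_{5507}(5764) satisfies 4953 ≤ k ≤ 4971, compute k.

Compute 5507^4953 mod 9769 = 3793, then multiply by 5507 repeatedly:
  5507^4953=3793  5507^4954=1929  5507^4955=4100  5507^4956=2541  5507^4957=4079
  5507^4958=4122  5507^4959=6467  5507^4960=5764
Found 5764 at exponent 4960.

4960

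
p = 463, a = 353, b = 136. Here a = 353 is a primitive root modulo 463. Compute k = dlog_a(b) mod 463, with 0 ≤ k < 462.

Baby-step giant-step with m = ceil(sqrt(462)) = 22.
Baby table (353^j mod 463 for j=0..21):
  0:1  1:353  2:62  3:125  4:140  5:342  6:346  7:369
  8:154  9:191  10:288  11:267  12:262  13:349  14:39  15:340
  16:103  17:245  18:367  19:374  20:67  21:38
Giant step factor: 353^(-22) ≡ 178 (mod 463).
Scan 136·178^i mod 463 for i = 0, 1, …:
  i=0: 136   i=1: 132   i=2: 346
Match at i=2, j=6: k = 2·22 + 6 = 50.

50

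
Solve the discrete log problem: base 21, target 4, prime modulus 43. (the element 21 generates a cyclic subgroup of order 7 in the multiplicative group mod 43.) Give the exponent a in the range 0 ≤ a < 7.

Successive powers of 21 modulo 43:
  21^0=1  21^1=21  21^2=11  21^3=16  21^4=35  21^5=4
So 21^5 ≡ 4 (mod 43), giving a = 5.

5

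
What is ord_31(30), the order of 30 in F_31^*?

The order of 30 must divide p − 1 = 30 = 2 · 3 · 5.
Divisors: 1, 2, 3, 5, 6, 10, 15, 30.
Check each in increasing order: 30^1 ≡ 30;  30^2 ≡ 1.
Smallest exponent giving 1 is 2.

2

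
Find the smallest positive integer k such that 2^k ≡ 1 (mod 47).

23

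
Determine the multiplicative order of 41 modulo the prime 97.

The order of 41 must divide p − 1 = 96 = 2^5 · 3.
Divisors: 1, 2, 3, 4, 6, 8, 12, 16, 24, 32, 48, 96.
Check each in increasing order: 41^1 ≡ 41;  41^2 ≡ 32;  41^3 ≡ 51;  41^4 ≡ 54;  41^6 ≡ 79;  41^8 ≡ 6;  41^12 ≡ 33;  41^16 ≡ 36;  41^24 ≡ 22;  41^32 ≡ 35;  41^48 ≡ 96;  41^96 ≡ 1.
Smallest exponent giving 1 is 96.

96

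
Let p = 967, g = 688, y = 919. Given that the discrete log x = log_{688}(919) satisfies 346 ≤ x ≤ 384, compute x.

Compute 688^346 mod 967 = 930, then multiply by 688 repeatedly:
  688^346=930  688^347=653  688^348=576  688^349=785  688^350=494
  688^351=455  688^352=699  688^353=313  688^354=670  688^355=668
  688^356=259  688^357=264  688^358=803  688^359=307  688^360=410
  688^361=683  688^362=909  688^363=710  688^364=145  688^365=159
  688^366=121  688^367=86  688^368=181  688^369=752  688^370=31
  688^371=54  688^372=406  688^373=832  688^374=919
Found 919 at exponent 374.

374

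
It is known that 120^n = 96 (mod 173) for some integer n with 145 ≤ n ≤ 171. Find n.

Compute 120^145 mod 173 = 12, then multiply by 120 repeatedly:
  120^145=12  120^146=56  120^147=146  120^148=47  120^149=104
  120^150=24  120^151=112  120^152=119  120^153=94  120^154=35
  120^155=48  120^156=51  120^157=65  120^158=15  120^159=70
  120^160=96
Found 96 at exponent 160.

160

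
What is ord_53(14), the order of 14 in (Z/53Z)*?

52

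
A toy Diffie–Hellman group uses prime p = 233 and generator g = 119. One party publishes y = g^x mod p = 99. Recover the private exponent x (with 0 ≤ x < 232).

67

Baby-step giant-step with m = ceil(sqrt(232)) = 16.
Baby table (119^j mod 233 for j=0..15):
  0:1  1:119  2:181  3:103  4:141  5:3  6:124  7:77
  8:76  9:190  10:9  11:139  12:231  13:228  14:104  15:27
Giant step factor: 119^(-16) ≡ 19 (mod 233).
Scan 99·19^i mod 233 for i = 0, 1, …:
  i=0: 99   i=1: 17   i=2: 90   i=3: 79
  i=4: 103
Match at i=4, j=3: x = 4·16 + 3 = 67.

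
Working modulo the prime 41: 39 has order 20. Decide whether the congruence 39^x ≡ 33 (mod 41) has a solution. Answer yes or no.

yes

⟨39⟩ has order 20; its elements mod 41 are {1, 2, 4, 5, 8, 9, 10, 16, 18, 20, 21, 23, 25, 31, 32, 33, 36, 37, 39, 40}.
33 is in this set.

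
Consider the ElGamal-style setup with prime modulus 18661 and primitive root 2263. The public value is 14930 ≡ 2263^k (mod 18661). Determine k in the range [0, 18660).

3793

Baby-step giant-step with m = ceil(sqrt(18660)) = 137.
Baby table (2263^j mod 18661 for j=0..136):
  0:1  1:2263  2:8055  3:15329  4:17389  5:13919  6:17590  7:2257
  8:13138  9:4321  10:59  11:2890  12:8720  13:8683  14:18257  15:137
  16:11455  17:2536  18:10041  19:12346  20:3481  21:2561  22:10633  23:8450
  24:13486  25:8083  26:4049  27:336  28:13928  29:635  30:108  31:1811
  32:11534  33:13364  34:11912  35:10372  36:14959  37:1163  38:668  39:143
  40:6372  41:13544  42:8710  43:4714  44:12351  45:14796  46:5514  47:12634
  48:2090  49:8437  50:2728  51:15334  52:10043  53:16872  54:930  55:14558
  56:8089  57:17627  58:11344  59:12597  60:11664  61:8978  62:14046  63:6415
  64:17548  65:516  66:10726  67:13638  68:16161  69:15444  70:16380  71:7194
  72:7630  73:5265  74:8977  75:11783  76:17021  77:2219  78:1788  79:15468
  80:14709  81:13904  82:2306  83:12059  84:7135  85:4740  86:15206  87:294
  88:12187  89:16884  90:9425  91:17913  92:5427  93:2363  94:10423  95:18406
  96:1426  97:17346  98:9915  99:7123  100:14906  101:11851  102:2956  103:8790
  104:17805  105:3616  106:9490  107:15720  108:6494  109:9715  110:2387  111:8752
  112:6455  113:14763  114:5479  115:8073  116:80  117:13091  118:9926  119:13355
  120:10206  121:12521  122:7625  123:12611  124:6024  125:9782  126:4720  127:7268
  128:7143  129:4183  130:5002  131:10960  132:2011  133:16270  134:857  135:17308
  136:17226
Giant step factor: 2263^(-137) ≡ 4534 (mod 18661).
Scan 14930·4534^i mod 18661 for i = 0, 1, …:
  i=0: 14930   i=1: 9173   i=2: 13674   i=3: 6074
  i=4: 14541   i=5: 18242   i=6: 3676   i=7: 2711
  i=8: 12736   i=9: 7890     …   i=26: 11366
  i=27: 10423
Match at i=27, j=94: k = 27·137 + 94 = 3793.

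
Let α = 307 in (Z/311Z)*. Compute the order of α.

The order of 307 must divide p − 1 = 310 = 2 · 5 · 31.
Divisors: 1, 2, 5, 10, 31, 62, 155, 310.
Check each in increasing order: 307^1 ≡ 307;  307^2 ≡ 16;  307^5 ≡ 220;  307^10 ≡ 195;  307^31 ≡ 259;  307^62 ≡ 216;  307^155 ≡ 310;  307^310 ≡ 1.
Smallest exponent giving 1 is 310.

310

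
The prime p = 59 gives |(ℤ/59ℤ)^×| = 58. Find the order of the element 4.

29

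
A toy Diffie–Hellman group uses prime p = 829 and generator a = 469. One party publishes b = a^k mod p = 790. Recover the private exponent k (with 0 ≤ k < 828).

Baby-step giant-step with m = ceil(sqrt(828)) = 29.
Baby table (469^j mod 829 for j=0..28):
  0:1  1:469  2:276  3:120  4:737  5:789  6:307  7:566
  8:174  9:364  10:771  11:155  12:572  13:501  14:362  15:662
  16:432  17:332  18:685  19:442  20:48  21:129  22:813  23:786
  24:558  25:567  26:643  27:640  28:62
Giant step factor: 469^(-29) ≡ 579 (mod 829).
Scan 790·579^i mod 829 for i = 0, 1, …:
  i=0: 790   i=1: 631   i=2: 589   i=3: 312
  i=4: 755   i=5: 262   i=6: 820   i=7: 592
  i=8: 391   i=9: 72     …   i=19: 7
  i=20: 737
Match at i=20, j=4: k = 20·29 + 4 = 584.

584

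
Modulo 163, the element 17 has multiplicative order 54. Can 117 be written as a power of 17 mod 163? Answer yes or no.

no

117 ∈ ⟨17⟩ iff 117^54 ≡ 1 (mod 163), since |⟨17⟩| = 54.
117^54 mod 163 = 104.
Since 104 ≠ 1, 117 does not lie in the subgroup.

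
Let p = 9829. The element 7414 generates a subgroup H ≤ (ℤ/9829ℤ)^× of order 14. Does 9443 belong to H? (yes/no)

9443 ∈ ⟨7414⟩ iff 9443^14 ≡ 1 (mod 9829), since |⟨7414⟩| = 14.
9443^14 mod 9829 = 394.
Since 394 ≠ 1, 9443 does not lie in the subgroup.

no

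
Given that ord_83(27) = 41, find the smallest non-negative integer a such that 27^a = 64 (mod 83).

8

Successive powers of 27 modulo 83:
  27^0=1  27^1=27  27^2=65  27^3=12  27^4=75  27^5=33
  27^6=61  27^7=70  27^8=64
So 27^8 ≡ 64 (mod 83), giving a = 8.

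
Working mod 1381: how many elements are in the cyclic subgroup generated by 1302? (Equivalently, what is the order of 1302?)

The order of 1302 must divide p − 1 = 1380 = 2^2 · 3 · 5 · 23.
Divisors: 1, 2, 3, 4, 5, 6, 10, 12, 15, 20, 23, 30, 46, 60, 69, 92, 115, 138, 230, 276, 345, 460, 690, 1380.
Check each in increasing order: 1302^1 ≡ 1302;  1302^2 ≡ 717;  1302^3 ≡ 1359;  1302^4 ≡ 357;  1302^5 ≡ 798;  1302^6 ≡ 484;  1302^10 ≡ 163;  1302^12 ≡ 867;  1302^15 ≡ 260;  1302^20 ≡ 330;  1302^23 ≡ 1026;  1302^30 ≡ 1312;  1302^46 ≡ 354;  1302^60 ≡ 618;  1302^69 ≡ 1.
Smallest exponent giving 1 is 69.

69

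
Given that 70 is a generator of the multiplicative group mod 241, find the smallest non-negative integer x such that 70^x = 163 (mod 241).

Baby-step giant-step with m = ceil(sqrt(240)) = 16.
Baby table (70^j mod 241 for j=0..15):
  0:1  1:70  2:80  3:57  4:134  5:222  6:116  7:167
  8:122  9:105  10:120  11:206  12:201  13:92  14:174  15:130
Giant step factor: 70^(-16) ≡ 54 (mod 241).
Scan 163·54^i mod 241 for i = 0, 1, …:
  i=0: 163   i=1: 126   i=2: 56   i=3: 132
  i=4: 139   i=5: 35   i=6: 203   i=7: 117
  i=8: 52   i=9: 157   i=10: 43   i=11: 153
  i=12: 68   i=13: 57
Match at i=13, j=3: x = 13·16 + 3 = 211.

211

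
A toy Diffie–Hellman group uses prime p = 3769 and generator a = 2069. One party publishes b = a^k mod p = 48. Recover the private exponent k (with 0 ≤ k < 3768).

1132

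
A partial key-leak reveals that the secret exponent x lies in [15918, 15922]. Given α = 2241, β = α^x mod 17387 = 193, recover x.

Compute 2241^15918 mod 17387 = 8160, then multiply by 2241 repeatedly:
  2241^15918=8160  2241^15919=12823  2241^15920=13019  2241^15921=193
Found 193 at exponent 15921.

15921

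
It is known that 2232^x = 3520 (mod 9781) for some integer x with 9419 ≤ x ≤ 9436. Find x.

9425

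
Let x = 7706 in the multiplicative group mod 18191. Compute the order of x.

9095

The order of 7706 must divide p − 1 = 18190 = 2 · 5 · 17 · 107.
Divisors: 1, 2, 5, 10, 17, 34, 85, 107, 170, 214, 535, 1070, 1819, 3638, 9095, 18190.
Check each in increasing order: 7706^1 ≡ 7706;  7706^2 ≡ 7012;  7706^5 ≡ 2208;  7706^10 ≡ 76;  7706^17 ≡ 3052;  7706^34 ≡ 912;  7706^85 ≡ 1402;  7706^107 ≡ 14935;  7706^170 ≡ 976;  7706^214 ≡ 14374;  7706^535 ≡ 15324;  7706^1070 ≡ 15548;  7706^1819 ≡ 8439;  7706^3638 ≡ 17147;  7706^9095 ≡ 1.
Smallest exponent giving 1 is 9095.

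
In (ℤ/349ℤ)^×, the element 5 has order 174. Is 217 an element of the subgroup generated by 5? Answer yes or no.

no

217 ∈ ⟨5⟩ iff 217^174 ≡ 1 (mod 349), since |⟨5⟩| = 174.
217^174 mod 349 = 348.
Since 348 ≠ 1, 217 does not lie in the subgroup.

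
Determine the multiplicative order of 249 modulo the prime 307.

The order of 249 must divide p − 1 = 306 = 2 · 3^2 · 17.
Divisors: 1, 2, 3, 6, 9, 17, 18, 34, 51, 102, 153, 306.
Check each in increasing order: 249^1 ≡ 249;  249^2 ≡ 294;  249^3 ≡ 140;  249^6 ≡ 259;  249^9 ≡ 34;  249^17 ≡ 33;  249^18 ≡ 235;  249^34 ≡ 168;  249^51 ≡ 18;  249^102 ≡ 17;  249^153 ≡ 306;  249^306 ≡ 1.
Smallest exponent giving 1 is 306.

306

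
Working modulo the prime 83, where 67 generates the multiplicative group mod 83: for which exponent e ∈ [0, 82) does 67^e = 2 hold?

31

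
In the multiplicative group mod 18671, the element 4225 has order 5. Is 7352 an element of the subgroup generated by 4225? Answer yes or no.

no

7352 ∈ ⟨4225⟩ iff 7352^5 ≡ 1 (mod 18671), since |⟨4225⟩| = 5.
7352^5 mod 18671 = 16022.
Since 16022 ≠ 1, 7352 does not lie in the subgroup.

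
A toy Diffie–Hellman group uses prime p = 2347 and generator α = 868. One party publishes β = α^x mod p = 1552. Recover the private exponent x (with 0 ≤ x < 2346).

121

Baby-step giant-step with m = ceil(sqrt(2346)) = 49.
Baby table (868^j mod 2347 for j=0..48):
  0:1  1:868  2:37  3:1605  4:1369  5:710  6:1366  7:453
  8:1255  9:332  10:1842  11:549  12:91  13:1537  14:1020  15:541
  16:188  17:1241  18:2262  19:1324  20:1549  21:2048  22:985  23:672
  24:1240  25:1394  26:1287  27:2291  28:679  29:275  30:1653  31:787
  32:139  33:955  34:449  35:130  36:184  37:116  38:2114  39:1945
  40:767  41:1555  42:215  43:1207  44:914  45:66  46:960  47:95
  48:315
Giant step factor: 868^(-49) ≡ 1280 (mod 2347).
Scan 1552·1280^i mod 2347 for i = 0, 1, …:
  i=0: 1552   i=1: 998   i=2: 672
Match at i=2, j=23: x = 2·49 + 23 = 121.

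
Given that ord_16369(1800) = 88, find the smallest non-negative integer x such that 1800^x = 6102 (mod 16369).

Baby-step giant-step with m = ceil(sqrt(88)) = 10.
Baby table (1800^j mod 16369 for j=0..9):
  0:1  1:1800  2:15307  3:3573  4:14752  5:3082  6:14878  7:716
  8:12018  9:8951
Giant step factor: 1800^(-10) ≡ 13526 (mod 16369).
Scan 6102·13526^i mod 16369 for i = 0, 1, …:
  i=0: 6102   i=1: 3154   i=2: 3390   i=3: 3571
  i=4: 12796   i=5: 9259   i=6: 14384   i=7: 12419
  i=8: 716
Match at i=8, j=7: x = 8·10 + 7 = 87.

87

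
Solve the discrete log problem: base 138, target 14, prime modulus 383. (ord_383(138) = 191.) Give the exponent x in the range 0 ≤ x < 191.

124

Baby-step giant-step with m = ceil(sqrt(191)) = 14.
Baby table (138^j mod 383 for j=0..13):
  0:1  1:138  2:277  3:309  4:129  5:184  6:114  7:29
  8:172  9:373  10:152  11:294  12:357  13:242
Giant step factor: 138^(-14) ≡ 143 (mod 383).
Scan 14·143^i mod 383 for i = 0, 1, …:
  i=0: 14   i=1: 87   i=2: 185   i=3: 28
  i=4: 174   i=5: 370   i=6: 56   i=7: 348
  i=8: 357
Match at i=8, j=12: x = 8·14 + 12 = 124.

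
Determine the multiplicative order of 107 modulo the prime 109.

36

The order of 107 must divide p − 1 = 108 = 2^2 · 3^3.
Divisors: 1, 2, 3, 4, 6, 9, 12, 18, 27, 36, 54, 108.
Check each in increasing order: 107^1 ≡ 107;  107^2 ≡ 4;  107^3 ≡ 101;  107^4 ≡ 16;  107^6 ≡ 64;  107^9 ≡ 33;  107^12 ≡ 63;  107^18 ≡ 108;  107^27 ≡ 76;  107^36 ≡ 1.
Smallest exponent giving 1 is 36.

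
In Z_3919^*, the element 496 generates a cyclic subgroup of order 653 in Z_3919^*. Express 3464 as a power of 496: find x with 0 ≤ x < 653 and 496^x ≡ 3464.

Baby-step giant-step with m = ceil(sqrt(653)) = 26.
Baby table (496^j mod 3919 for j=0..25):
  0:1  1:496  2:3038  3:1952  4:199  5:729  6:1036  7:467
  8:411  9:68  10:2376  11:2796  12:3409  13:1775  14:2544  15:3825
  16:404  17:515  18:705  19:889  20:2016  21:591  22:3130  23:556
  24:1446  25:39
Giant step factor: 496^(-26) ≡ 3232 (mod 3919).
Scan 3464·3232^i mod 3919 for i = 0, 1, …:
  i=0: 3464   i=1: 2984   i=2: 3548   i=3: 142
  i=4: 421   i=5: 779   i=6: 1730   i=7: 2866
  i=8: 2315   i=9: 709     …   i=19: 490
  i=20: 404
Match at i=20, j=16: x = 20·26 + 16 = 536.

536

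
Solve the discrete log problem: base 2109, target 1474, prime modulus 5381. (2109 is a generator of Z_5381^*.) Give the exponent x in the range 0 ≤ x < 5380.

5370

Baby-step giant-step with m = ceil(sqrt(5380)) = 74.
Baby table (2109^j mod 5381 for j=0..73):
  0:1  1:2109  2:3175  3:2111  4:2012  5:3080  6:853  7:1723
  8:1632  9:3429  10:5078  11:1312  12:1174  13:706  14:3798  15:3054
  16:5210  17:5269  18:556  19:4927  20:332  21:658  22:4805  23:1322
  24:740  25:170  26:3384  27:1650  28:3724  29:3037  30:1643  31:5104
  32:2336  33:3009  34:1782  35:2300  36:2419  37:483  38:1638  39:5321
  40:2604  41:3216  42:2484  43:3043  44:3535  45:2630  46:4240  47:4319
  48:4119  49:2037  50:1995  51:4894  52:688  53:3503  54:5095  55:4879
  56:1339  57:4307  58:335  59:1604  60:3568  61:2274  62:1395  63:4029
  64:562  65:1438  66:3239  67:2562  68:734  69:3659  70:477  71:5127
  72:2414  73:700
Giant step factor: 2109^(-74) ≡ 4407 (mod 5381).
Scan 1474·4407^i mod 5381 for i = 0, 1, …:
  i=0: 1474   i=1: 1051   i=2: 4097   i=3: 2224
  i=4: 2367   i=5: 2991   i=6: 3268   i=7: 2520
  i=8: 4637   i=9: 3602     …   i=71: 4605
  i=72: 2484
Match at i=72, j=42: x = 72·74 + 42 = 5370.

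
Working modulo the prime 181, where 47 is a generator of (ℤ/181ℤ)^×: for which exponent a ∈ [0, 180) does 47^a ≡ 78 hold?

17

Successive powers of 47 modulo 181:
  47^0=1  47^1=47  47^2=37  47^3=110  47^4=102  47^5=88
  47^6=154  47^7=179  47^8=87  47^9=107  47^10=142  47^11=158
  47^12=5  47^13=54  47^14=4  47^15=7  47^16=148  47^17=78
So 47^17 ≡ 78 (mod 181), giving a = 17.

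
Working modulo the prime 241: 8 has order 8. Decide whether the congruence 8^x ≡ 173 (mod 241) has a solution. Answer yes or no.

⟨8⟩ has order 8; its elements mod 241 are {1, 8, 30, 64, 177, 211, 233, 240}.
173 is not in this set.

no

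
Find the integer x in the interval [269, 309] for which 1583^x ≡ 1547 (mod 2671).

308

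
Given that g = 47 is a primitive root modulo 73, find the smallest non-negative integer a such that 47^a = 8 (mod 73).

24

Baby-step giant-step with m = ceil(sqrt(72)) = 9.
Baby table (47^j mod 73 for j=0..8):
  0:1  1:47  2:19  3:17  4:69  5:31  6:70  7:5
  8:16
Giant step factor: 47^(-9) ≡ 10 (mod 73).
Scan 8·10^i mod 73 for i = 0, 1, …:
  i=0: 8   i=1: 7   i=2: 70
Match at i=2, j=6: a = 2·9 + 6 = 24.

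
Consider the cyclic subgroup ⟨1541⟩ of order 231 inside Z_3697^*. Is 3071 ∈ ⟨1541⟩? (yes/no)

no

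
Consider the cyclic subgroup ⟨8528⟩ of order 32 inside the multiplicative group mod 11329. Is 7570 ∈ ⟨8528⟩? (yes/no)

no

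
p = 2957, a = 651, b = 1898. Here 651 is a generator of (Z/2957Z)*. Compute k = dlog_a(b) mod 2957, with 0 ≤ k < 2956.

Baby-step giant-step with m = ceil(sqrt(2956)) = 55.
Baby table (651^j mod 2957 for j=0..54):
  0:1  1:651  2:950  3:437  4:615  5:1170  6:1721  7:2625
  8:2686  9:999  10:2766  11:2810  12:1884  13:2286  14:815  15:1262
  16:2473  17:1315  18:1492  19:1396  20:997  21:1464  22:910  23:1010
  24:1056  25:1432  26:777  27:180  28:1857  29:2451  30:1778  31:1291
  32:653  33:2252  34:2337  35:1489  36:2400  37:1104  38:153  39:2022
  40:457  41:1807  42:2428  43:1590  44:140  45:2430  46:2892  47:2040
  48:347  49:1165  50:1423  51:832  52:501  53:881  54:2830
Giant step factor: 651^(-55) ≡ 2137 (mod 2957).
Scan 1898·2137^i mod 2957 for i = 0, 1, …:
  i=0: 1898   i=1: 1979   i=2: 613   i=3: 30
  i=4: 2013   i=5: 2303   i=6: 1063   i=7: 655
  i=8: 1074   i=9: 506     …   i=35: 1838
  i=36: 910
Match at i=36, j=22: k = 36·55 + 22 = 2002.

2002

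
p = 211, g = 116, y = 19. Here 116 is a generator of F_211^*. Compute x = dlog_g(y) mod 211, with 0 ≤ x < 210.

Baby-step giant-step with m = ceil(sqrt(210)) = 15.
Baby table (116^j mod 211 for j=0..14):
  0:1  1:116  2:163  3:129  4:194  5:138  6:183  7:128
  8:78  9:186  10:54  11:145  12:151  13:3  14:137
Giant step factor: 116^(-15) ≡ 63 (mod 211).
Scan 19·63^i mod 211 for i = 0, 1, …:
  i=0: 19   i=1: 142   i=2: 84   i=3: 17
  i=4: 16   i=5: 164   i=6: 204   i=7: 192
  i=8: 69   i=9: 127   i=10: 194
Match at i=10, j=4: x = 10·15 + 4 = 154.

154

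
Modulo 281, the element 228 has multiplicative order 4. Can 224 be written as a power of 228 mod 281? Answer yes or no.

no

224 ∈ ⟨228⟩ iff 224^4 ≡ 1 (mod 281), since |⟨228⟩| = 4.
224^4 mod 281 = 236.
Since 236 ≠ 1, 224 does not lie in the subgroup.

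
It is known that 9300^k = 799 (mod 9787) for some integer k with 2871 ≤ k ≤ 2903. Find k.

2881

Compute 9300^2871 mod 9787 = 3403, then multiply by 9300 repeatedly:
  9300^2871=3403  9300^2872=6529  9300^2873=1152  9300^2874=6622  9300^2875=4796
  9300^2876=3441  9300^2877=7597  9300^2878=9534  9300^2879=5767  9300^2880=340
  9300^2881=799
Found 799 at exponent 2881.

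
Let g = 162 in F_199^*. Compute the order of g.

The order of 162 must divide p − 1 = 198 = 2 · 3^2 · 11.
Divisors: 1, 2, 3, 6, 9, 11, 18, 22, 33, 66, 99, 198.
Check each in increasing order: 162^1 ≡ 162;  162^2 ≡ 175;  162^3 ≡ 92;  162^6 ≡ 106;  162^9 ≡ 1.
Smallest exponent giving 1 is 9.

9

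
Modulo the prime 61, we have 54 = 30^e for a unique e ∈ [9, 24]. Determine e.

11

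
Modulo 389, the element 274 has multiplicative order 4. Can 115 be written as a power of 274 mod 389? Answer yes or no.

yes

115 ∈ ⟨274⟩ iff 115^4 ≡ 1 (mod 389), since |⟨274⟩| = 4.
115^4 mod 389 = 1.
Since 1 = 1, 115 lies in the subgroup.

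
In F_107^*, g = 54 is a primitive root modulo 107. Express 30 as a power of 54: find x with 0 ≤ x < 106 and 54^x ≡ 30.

94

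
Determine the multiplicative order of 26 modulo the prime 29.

28

The order of 26 must divide p − 1 = 28 = 2^2 · 7.
Divisors: 1, 2, 4, 7, 14, 28.
Check each in increasing order: 26^1 ≡ 26;  26^2 ≡ 9;  26^4 ≡ 23;  26^7 ≡ 17;  26^14 ≡ 28;  26^28 ≡ 1.
Smallest exponent giving 1 is 28.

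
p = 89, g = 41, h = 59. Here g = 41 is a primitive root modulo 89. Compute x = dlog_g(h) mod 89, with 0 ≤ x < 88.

23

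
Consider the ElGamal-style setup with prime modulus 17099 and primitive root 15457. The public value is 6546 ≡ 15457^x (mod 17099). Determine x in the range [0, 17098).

7968

Baby-step giant-step with m = ceil(sqrt(17098)) = 131.
Baby table (15457^j mod 17099 for j=0..130):
  0:1  1:15457  2:11621  3:802  4:16838  5:1087  6:10541  7:12965
  8:16824  9:6976  10:1738  11:1737  12:3379  13:8857  14:8055  15:8316
  16:7229  17:13787  18:822  19:1097  20:11220  21:9482  22:7745  23:4366
  24:12608  25:4553  26:13336  27:6107  28:9419  29:8597  30:7500  31:13379
  32:3897  33:13251  34:8885  35:13376  36:8823  37:12586  38:6479  39:14159
  40:5562  41:15161  42:1782  43:14984  44:1733  45:9947  46:13670  47:4847
  48:9360  49:2881  50:5821  51:259  52:2197  53:415  54:2530  55:797
  56:7949  57:11378  58:6531  59:14270  60:11389  61:5568  62:5309  63:3112
  64:2697  65:167  66:16469  67:8520  68:14241  69:7710  70:10539  71:16249
  72:10681  73:5372  74:2260  75:16662  76:16495  77:26  78:8605  79:11463
  80:3753  81:10313  82:11163  83:482  84:12209  85:9949  86:10386  87:10990
  88:10964  89:2359  90:7995  91:4242  92:11028  93:16964  94:16482  95:4273
  96:11423  97:1037  98:7146  99:13281  100:10922  101:2927  102:15784  103:4756
  104:4891  105:5508  106:1235  107:6911  108:5874  109:15827  110:2546  111:8723
  112:5796  113:7111  114:2355  115:14563  116:9055  117:7820  118:909  119:12134
  120:13406  121:10860  122:2137  123:13440  124:6329  125:3974  126:6510  127:14554
  128:6734  129:5825  130:10790
Giant step factor: 15457^(-131) ≡ 1170 (mod 17099).
Scan 6546·1170^i mod 17099 for i = 0, 1, …:
  i=0: 6546   i=1: 15567   i=2: 2955   i=3: 3352
  i=4: 6169   i=5: 1952   i=6: 9673   i=7: 14971
  i=8: 6694   i=9: 638     …   i=59: 5617
  i=60: 5874
Match at i=60, j=108: x = 60·131 + 108 = 7968.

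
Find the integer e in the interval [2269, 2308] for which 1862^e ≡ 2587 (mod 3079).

2294

Compute 1862^2269 mod 3079 = 2069, then multiply by 1862 repeatedly:
  1862^2269=2069  1862^2270=649  1862^2271=1470  1862^2272=2988  1862^2273=2982
  1862^2274=1047  1862^2275=507  1862^2276=1860  1862^2277=2524  1862^2278=1134
  1862^2279=2393  1862^2280=453  1862^2281=2919  1862^2282=743  1862^2283=995
  1862^2284=2211  1862^2285=259  1862^2286=1934  1862^2287=1757  1862^2288=1636
  1862^2289=1101  1862^2290=2527  1862^2291=562  1862^2292=2663  1862^2293=1316
  1862^2294=2587
Found 2587 at exponent 2294.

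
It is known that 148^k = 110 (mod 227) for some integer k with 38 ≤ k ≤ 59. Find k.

52

Compute 148^38 mod 227 = 104, then multiply by 148 repeatedly:
  148^38=104  148^39=183  148^40=71  148^41=66  148^42=7
  148^43=128  148^44=103  148^45=35  148^46=186  148^47=61
  148^48=175  148^49=22  148^50=78  148^51=194  148^52=110
Found 110 at exponent 52.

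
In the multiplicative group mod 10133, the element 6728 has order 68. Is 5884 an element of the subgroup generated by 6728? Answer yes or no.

no

5884 ∈ ⟨6728⟩ iff 5884^68 ≡ 1 (mod 10133), since |⟨6728⟩| = 68.
5884^68 mod 10133 = 786.
Since 786 ≠ 1, 5884 does not lie in the subgroup.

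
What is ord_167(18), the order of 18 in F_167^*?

The order of 18 must divide p − 1 = 166 = 2 · 83.
Divisors: 1, 2, 83, 166.
Check each in increasing order: 18^1 ≡ 18;  18^2 ≡ 157;  18^83 ≡ 1.
Smallest exponent giving 1 is 83.

83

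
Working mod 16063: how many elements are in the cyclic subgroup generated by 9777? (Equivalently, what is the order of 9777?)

The order of 9777 must divide p − 1 = 16062 = 2 · 3 · 2677.
Divisors: 1, 2, 3, 6, 2677, 5354, 8031, 16062.
Check each in increasing order: 9777^1 ≡ 9777;  9777^2 ≡ 14879;  9777^3 ≡ 5455;  9777^6 ≡ 8349;  9777^2677 ≡ 16062;  9777^5354 ≡ 1.
Smallest exponent giving 1 is 5354.

5354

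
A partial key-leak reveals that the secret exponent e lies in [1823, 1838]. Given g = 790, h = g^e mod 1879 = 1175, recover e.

1838

Compute 790^1823 mod 1879 = 1101, then multiply by 790 repeatedly:
  790^1823=1101  790^1824=1692  790^1825=711  790^1826=1748  790^1827=1734
  790^1828=69  790^1829=19  790^1830=1857  790^1831=1410  790^1832=1532
  790^1833=204  790^1834=1445  790^1835=997  790^1836=329  790^1837=608
  790^1838=1175
Found 1175 at exponent 1838.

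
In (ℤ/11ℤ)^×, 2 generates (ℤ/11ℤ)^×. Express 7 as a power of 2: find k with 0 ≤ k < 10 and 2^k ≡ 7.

Successive powers of 2 modulo 11:
  2^0=1  2^1=2  2^2=4  2^3=8  2^4=5  2^5=10
  2^6=9  2^7=7
So 2^7 ≡ 7 (mod 11), giving k = 7.

7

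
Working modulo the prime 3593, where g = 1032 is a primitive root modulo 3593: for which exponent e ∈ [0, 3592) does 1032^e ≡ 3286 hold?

406

Baby-step giant-step with m = ceil(sqrt(3592)) = 60.
Baby table (1032^j mod 3593 for j=0..59):
  0:1  1:1032  2:1496  3:2475  4:3170  5:1810  6:3153  7:2231
  8:2872  9:3272  10:2877  11:1246  12:3171  13:2842  14:1056  15:1113
  16:2449  17:1489  18:2437  19:3477  20:2450  21:2521  22:340  23:2359
  24:2027  25:738  26:3493  27:997  28:1306  29:417  30:2777  31:2243
  32:884  33:3259  34:240  35:3356  36:3333  37:1155  38:2677  39:3240
  40:2190  41:83  42:3017  43:2006  44:624  45:821  46:2917  47:3003
  48:1930  49:1238  50:2101  51:1653  52:2814  53:904  54:2341  55:1416
  56:2554  57:2059  58:1425  59:1063
Giant step factor: 1032^(-60) ≡ 3362 (mod 3593).
Scan 3286·3362^i mod 3593 for i = 0, 1, …:
  i=0: 3286   i=1: 2650   i=2: 2253   i=3: 542
  i=4: 553   i=5: 1605   i=6: 2917
Match at i=6, j=46: e = 6·60 + 46 = 406.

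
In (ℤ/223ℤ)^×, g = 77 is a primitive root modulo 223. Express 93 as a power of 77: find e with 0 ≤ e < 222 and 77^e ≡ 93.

Baby-step giant-step with m = ceil(sqrt(222)) = 15.
Baby table (77^j mod 223 for j=0..14):
  0:1  1:77  2:131  3:52  4:213  5:122  6:28  7:149
  8:100  9:118  10:166  11:71  12:115  13:158  14:124
Giant step factor: 77^(-15) ≡ 87 (mod 223).
Scan 93·87^i mod 223 for i = 0, 1, …:
  i=0: 93   i=1: 63   i=2: 129   i=3: 73
  i=4: 107   i=5: 166
Match at i=5, j=10: e = 5·15 + 10 = 85.

85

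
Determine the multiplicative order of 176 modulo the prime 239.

The order of 176 must divide p − 1 = 238 = 2 · 7 · 17.
Divisors: 1, 2, 7, 14, 17, 34, 119, 238.
Check each in increasing order: 176^1 ≡ 176;  176^2 ≡ 145;  176^7 ≡ 132;  176^14 ≡ 216;  176^17 ≡ 24;  176^34 ≡ 98;  176^119 ≡ 1.
Smallest exponent giving 1 is 119.

119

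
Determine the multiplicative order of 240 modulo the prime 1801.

The order of 240 must divide p − 1 = 1800 = 2^3 · 3^2 · 5^2.
Divisors: 1, 2, 3, 4, 5, 6, 8, 9, 10, 12, 15, 18, 20, 24, 25, 30, 36, 40, 45, 50, 60, 72, 75, 90, 100, 120, 150, 180, 200, 225, 300, 360, 450, 600, 900, 1800.
Check each in increasing order: 240^1 ≡ 240;  240^2 ≡ 1769;  240^3 ≡ 1325;  240^4 ≡ 1024;  240^5 ≡ 824;  240^6 ≡ 1451;  240^8 ≡ 394;  240^9 ≡ 908;  240^10 ≡ 1800;  240^12 ≡ 32;  240^15 ≡ 977;  240^18 ≡ 1407;  240^20 ≡ 1.
Smallest exponent giving 1 is 20.

20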